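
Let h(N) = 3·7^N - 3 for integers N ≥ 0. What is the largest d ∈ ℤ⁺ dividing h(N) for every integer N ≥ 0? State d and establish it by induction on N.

d = 18

Computing the first values: h(0) = 0 and h(1) = 18; gcd(0, 18) = 18, so d ≤ 18.
We prove 18 | 3·7^N - 3 for all N ≥ 0 by induction on N.
When N = 0: h(0) = 0 = 18·(0), so 18 | h(0).
For the inductive step, assume it holds for an arbitrary m ≥ 0, i.e. 18 | h(m). Then
h(m+1) = 3·7^(m+1) - 3 = 7·(3·7^m - 3) + 18 = 7·h(m) + 18. The first term is divisible by 18 by the inductive hypothesis, and 18 is divisible by 18. Hence 18 | h(m+1).
This completes the induction.
Therefore the largest such d is 18.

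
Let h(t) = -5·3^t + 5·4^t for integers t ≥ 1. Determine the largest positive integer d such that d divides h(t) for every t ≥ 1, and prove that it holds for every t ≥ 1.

Computing the first values: h(1) = 5 and h(2) = 35; gcd(5, 35) = 5, so d ≤ 5.
We prove 5 | -5·3^t + 5·4^t for all t ≥ 1 by induction on t.
Base step (t = 1): h(1) = 5 = 5·(1), so 5 | h(1).
For the inductive step, assume it holds for an arbitrary p ≥ 1, i.e. 5 | h(p). Then
h(p+1) − 4·h(p) = (-5·3^(p+1) + 5·4^(p+1)) − 4·(-5·3^p + 5·4^p) = (-5)·3^p·(3 − 4) = (5)·3^p. Since 5 | h(p) by the inductive hypothesis, 5 | 4·h(p); and 5 | 5 since 5 = 5·1. Therefore 5 | h(p+1).
By induction, the statement is established for all t ≥ 1.
Therefore the largest such d is 5.

d = 5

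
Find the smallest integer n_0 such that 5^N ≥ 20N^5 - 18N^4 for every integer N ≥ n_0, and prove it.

At N = 8: 390625 < 581632, so the inequality fails and n_0 ≥ 9. We prove 5^N ≥ 20N^5 - 18N^4 for all N ≥ 9.
Base step (N = 9): 5^N = 1953125 and 20N^5 - 18N^4 = 1062882, so 1953125 ≥ 1062882.
Suppose the result is true for N = p, so 5^p ≥ 20p^5 - 18p^4.
Then 5^(p + 1) = 5·(5^p) ≥ 5·(20p^5 - 18p^4).
Also, for p ≥ 9 we have 5·(20p^5 - 18p^4) ≥ 20(p+1)^5 - 18(p+1)^4, since 5·(20p^5 - 18p^4) − (20(p+1)^5 - 18(p+1)^4) = 80p^5 - 172p^4 - 128p^3 - 92p^2 - 28p - 2, which is nonnegative for all p ≥ 9.
Combining, 5^(p + 1) ≥ 20(p+1)^5 - 18(p+1)^4.
By induction, the statement is established for all N ≥ 9.
Hence the smallest such n_0 is 9.

n_0 = 9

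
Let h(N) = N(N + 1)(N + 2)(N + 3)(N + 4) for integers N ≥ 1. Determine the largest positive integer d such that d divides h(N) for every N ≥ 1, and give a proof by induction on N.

d = 120

Computing the first values: h(1) = 120 and h(2) = 720; gcd(120, 720) = 120, so d ≤ 120.
We prove 120 | N(N + 1)(N + 2)(N + 3)(N + 4) for all N ≥ 1 by induction on N.
Base step (N = 1): h(1) = 120 = 120·(1), so 120 | h(1).
Inductive step: assume the claim holds for N = j, i.e. 120 | h(j). Then
h(j+1) − h(j) = (j+1)·(j+2)·(j+3)·(j+4)·(j+5) − j·(j+1)·(j+2)·(j+3)·(j+4) = (j+1)·(j+2)·(j+3)·(j+4)·[(j+5) − j] = 5·(j+1)·(j+2)·(j+3)·(j+4). The product of 4 consecutive integers is divisible by (4)! = 24, so h(j+1) − h(j) is divisible by 5·24 = 120. By the inductive hypothesis 120 | h(j), hence 120 | h(j+1).
Hence, by induction on N, the claim holds for every N ≥ 1.
Therefore the largest such d is 120.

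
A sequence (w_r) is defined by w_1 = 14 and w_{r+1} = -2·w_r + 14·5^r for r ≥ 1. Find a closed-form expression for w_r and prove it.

w_r = (-2)^(r + 1) + 2·5^r

Computing the first terms: w_1 = 14, w_2 = 42, w_3 = 266. This suggests w_r = (-2)^(r + 1) + 2·5^r.
For the base case r = 1: the formula gives 14 = 14 = w_1.
Inductive step: assume the claim holds for r = m, so w_m = (-2)^(m + 1) + 2·5^m.
Then w_{m+1} = -2·w_m + 14·5^m = -2·((-2)^(m + 1) + 2·5^m) + 14·5^m = (-2)^(m + 2) + 2·5^(m + 1) = (-2)^((m+1) + 1) + 2·5^(m+1),
which is the claimed formula at r = m+1.
This completes the induction.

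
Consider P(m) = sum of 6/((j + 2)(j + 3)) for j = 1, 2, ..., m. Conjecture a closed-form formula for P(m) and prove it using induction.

P(m) = 2m/(m + 3)

We claim P(m) = 2m/(m + 3) for all m ≥ 1.
For the base case m = 1: P(1) = 1/2, and the closed form gives 1/2. They agree.
Suppose the result is true for m = j, so P(j) = 2j/(j + 3).
Then P(j+1) = P(j) + (6/((j + 3)(j + 4))) = (2j/(j + 3)) + (6/((j + 3)(j + 4))).
Simplifying, P(j+1) = 2(j + 1)/(j + 4) = 2(j+1)/((j+1) + 3),
which is the closed form with m = j+1.
Hence, by induction on m, the claim holds for every m ≥ 1.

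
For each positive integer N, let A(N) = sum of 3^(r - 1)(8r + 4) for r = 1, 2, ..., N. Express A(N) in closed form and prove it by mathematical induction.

We claim A(N) = 4·3^N·N for all N ≥ 1.
Base step (N = 1): A(1) = 12, and the closed form gives 12. They agree.
Suppose the result is true for N = r, so A(r) = 4·3^r·r.
Then A(r+1) = A(r) + (3^r(8r + 12)) = (4·3^r·r) + (3^r(8r + 12)).
Simplifying, A(r+1) = 12·3^r(r + 1) = 4·3^(r+1)·(r+1),
which is the closed form with N = r+1.
By the principle of mathematical induction, the result holds for all N ≥ 1.

A(N) = 4·3^N·N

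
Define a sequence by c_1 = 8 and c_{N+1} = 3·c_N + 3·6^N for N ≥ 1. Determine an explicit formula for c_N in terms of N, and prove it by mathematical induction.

c_N = 2·3^(N - 1) + 6^N

Computing the first terms: c_1 = 8, c_2 = 42, c_3 = 234. This suggests c_N = 2·3^(N - 1) + 6^N.
Base case (N = 1): the formula gives 8 = 8 = c_1.
Inductive step: suppose the statement holds for some p ≥ 1, so c_p = 2·3^(p - 1) + 6^p.
Then c_{p+1} = 3·c_p + 3·6^p = 3·(2·3^(p - 1) + 6^p) + 3·6^p = 2·3^p + 6^(p + 1) = 2·3^((p+1) - 1) + 6^(p+1),
which is the claimed formula at N = p+1.
By induction, the statement is established for all N ≥ 1.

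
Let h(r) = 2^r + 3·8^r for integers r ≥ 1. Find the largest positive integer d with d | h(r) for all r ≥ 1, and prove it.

d = 2

Computing the first values: h(1) = 26 and h(2) = 196; gcd(26, 196) = 2, so d ≤ 2.
We prove 2 | 2^r + 3·8^r for all r ≥ 1 by induction on r.
Base case (r = 1): h(1) = 26 = 2·(13), so 2 | h(1).
Inductive step: suppose the statement holds for some p ≥ 1, i.e. 2 | h(p). Then
h(p+1) − 8·h(p) = (2^(p+1) + 3·8^(p+1)) − 8·(2^p + 3·8^p) = (1)·2^p·(2 − 8) = (-6)·2^p. Since 2 | h(p) by the inductive hypothesis, 2 | 8·h(p); and 2 | -6 since -6 = 2·-3. Therefore 2 | h(p+1).
By induction, the statement is established for all r ≥ 1.
Therefore the largest such d is 2.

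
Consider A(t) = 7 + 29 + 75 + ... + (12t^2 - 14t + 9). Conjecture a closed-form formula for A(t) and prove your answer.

We claim A(t) = t(4t^2 - t + 4) for all t ≥ 1.
Base case (t = 1): A(1) = 7, and the closed form gives 7. They agree.
Inductive step: suppose the statement holds for some p ≥ 1, so A(p) = p(4p^2 - p + 4).
Then A(p+1) = A(p) + (12p^2 + 10p + 7) = (p(4p^2 - p + 4)) + (12p^2 + 10p + 7).
Simplifying, A(p+1) = (p + 1)(4p^2 + 7p + 7) = (p+1)(4(p+1)^2 - (p+1) + 4),
which is the closed form with t = p+1.
Hence, by induction on t, the claim holds for every t ≥ 1.

A(t) = t(4t^2 - t + 4)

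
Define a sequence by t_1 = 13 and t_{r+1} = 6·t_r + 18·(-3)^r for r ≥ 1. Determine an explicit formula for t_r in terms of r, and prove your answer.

t_r = -2(-3)^r + 7·6^(r - 1)

Computing the first terms: t_1 = 13, t_2 = 24, t_3 = 306. This suggests t_r = -2(-3)^r + 7·6^(r - 1).
When r = 1: the formula gives 13 = 13 = t_1.
Inductive step: suppose the statement holds for some m ≥ 1, so t_m = -2(-3)^m + 7·6^(m - 1).
Then t_{m+1} = 6·t_m + 18·(-3)^m = 6·(-2(-3)^m + 7·6^(m - 1)) + 18·(-3)^m = -2(-3)^(m + 1) + 7·6^m = -2(-3)^(m+1) + 7·6^((m+1) - 1),
which is the claimed formula at r = m+1.
Hence, by induction on r, the claim holds for every r ≥ 1.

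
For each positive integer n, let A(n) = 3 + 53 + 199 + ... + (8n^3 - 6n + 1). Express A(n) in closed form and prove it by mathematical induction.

We claim A(n) = n(n + 2)(2n^2 - 1) for all n ≥ 1.
Base case (n = 1): A(1) = 3, and the closed form gives 3. They agree.
Suppose the result is true for n = r, so A(r) = r(2r^3 + 4r^2 - r - 2).
Then A(r+1) = A(r) + (-6r + 8(r + 1)^3 - 5) = (r(2r^3 + 4r^2 - r - 2)) + (-6r + 8(r + 1)^3 - 5).
Simplifying, A(r+1) = (r + 1)(r + 3)(2r^2 + 4r + 1) = (r+1)((r+1) + 2)(2(r+1)^2 - 1),
which is the closed form with n = r+1.
Hence, by induction on n, the claim holds for every n ≥ 1.

A(n) = n(n + 2)(2n^2 - 1)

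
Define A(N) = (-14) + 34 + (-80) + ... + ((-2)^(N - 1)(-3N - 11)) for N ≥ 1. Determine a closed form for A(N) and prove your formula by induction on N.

A(N) = (-2)^N(N + 4) - 4

We claim A(N) = (-2)^N(N + 4) - 4 for all N ≥ 1.
When N = 1: A(1) = -14, and the closed form gives -14. They agree.
For the inductive step, assume it holds for an arbitrary j ≥ 1, so A(j) = (-2)^j(j + 4) - 4.
Then A(j+1) = A(j) + ((-2)^j(-3j - 14)) = ((-2)^j(j + 4) - 4) + ((-2)^j(-3j - 14)).
Simplifying, A(j+1) = -2(-2)^j·j - 10(-2)^j - 4 = (-2)^(j+1)((j+1) + 4) - 4,
which is the closed form with N = j+1.
Hence, by induction on N, the claim holds for every N ≥ 1.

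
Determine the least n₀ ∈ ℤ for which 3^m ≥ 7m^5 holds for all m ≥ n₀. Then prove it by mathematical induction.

At m = 13: 1594323 < 2599051, so the inequality fails and n₀ ≥ 14. We prove 3^m ≥ 7m^5 for all m ≥ 14.
Base step (m = 14): 3^m = 4782969 and 7m^5 = 3764768, so 4782969 ≥ 3764768.
Inductive step: suppose the statement holds for some p ≥ 14, so 3^p ≥ 7p^5.
Then 3^(p + 1) = 3·(3^p) ≥ 3·(7p^5).
Also, for p ≥ 14 we have 3·(7p^5) ≥ 7(p+1)^5, since 3 ≥ (1 + 1/p)^5 for all p ≥ 14.
Combining, 3^(p + 1) ≥ 7(p+1)^5.
By the principle of mathematical induction, the result holds for all m ≥ 14.
Hence the smallest such n₀ is 14.

n₀ = 14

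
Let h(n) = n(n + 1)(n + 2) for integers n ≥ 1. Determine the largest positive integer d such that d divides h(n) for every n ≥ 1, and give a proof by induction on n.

d = 6

Computing the first values: h(1) = 6 and h(2) = 24; gcd(6, 24) = 6, so d ≤ 6.
We prove 6 | n(n + 1)(n + 2) for all n ≥ 1 by induction on n.
Base step (n = 1): h(1) = 6 = 6·(1), so 6 | h(1).
Inductive step: suppose the statement holds for some p ≥ 1, i.e. 6 | h(p). Then
h(p+1) − h(p) = (p+1)·(p+2)·(p+3) − p·(p+1)·(p+2) = (p+1)·(p+2)·[(p+3) − p] = 3·(p+1)·(p+2). The product of 2 consecutive integers is divisible by (2)! = 2, so h(p+1) − h(p) is divisible by 3·2 = 6. By the inductive hypothesis 6 | h(p), hence 6 | h(p+1).
By induction, the statement is established for all n ≥ 1.
Therefore the largest such d is 6.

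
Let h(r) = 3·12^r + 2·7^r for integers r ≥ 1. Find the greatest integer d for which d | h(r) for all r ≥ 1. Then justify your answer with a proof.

d = 10

Computing the first values: h(1) = 50 and h(2) = 530; gcd(50, 530) = 10, so d ≤ 10.
We prove 10 | 3·12^r + 2·7^r for all r ≥ 1 by induction on r.
Base case (r = 1): h(1) = 50 = 10·(5), so 10 | h(1).
Inductive step: suppose the statement holds for some k ≥ 1, i.e. 10 | h(k). Then
h(k+1) − 12·h(k) = (3·12^(k+1) + 2·7^(k+1)) − 12·(3·12^k + 2·7^k) = (2)·7^k·(7 − 12) = (-10)·7^k. Since 10 | h(k) by the inductive hypothesis, 10 | 12·h(k); and 10 | -10 since -10 = 10·-1. Therefore 10 | h(k+1).
By induction, the statement is established for all r ≥ 1.
Therefore the largest such d is 10.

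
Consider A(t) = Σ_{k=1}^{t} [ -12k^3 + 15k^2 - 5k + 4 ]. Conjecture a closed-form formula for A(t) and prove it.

A(t) = -t(3t^3 + t^2 - 2t - 4)

We claim A(t) = -t(3t^3 + t^2 - 2t - 4) for all t ≥ 1.
For the base case t = 1: A(1) = 2, and the closed form gives 2. They agree.
Inductive step: assume the claim holds for t = k, so A(k) = k(-3k^3 - k^2 + 2k + 4).
Then A(k+1) = A(k) + (-12k^3 - 21k^2 - 11k + 2) = (k(-3k^3 - k^2 + 2k + 4)) + (-12k^3 - 21k^2 - 11k + 2).
Simplifying, A(k+1) = -(k + 1)(3k^3 + 10k^2 + 9k - 2) = -(k+1)(3(k+1)^3 + (k+1)^2 - 2(k+1) - 4),
which is the closed form with t = k+1.
By induction, the statement is established for all t ≥ 1.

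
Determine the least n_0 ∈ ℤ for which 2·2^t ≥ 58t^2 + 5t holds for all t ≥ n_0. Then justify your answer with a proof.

At t = 12: 8192 < 8412, so the inequality fails and n_0 ≥ 13. We prove 2·2^t ≥ 58t^2 + 5t for all t ≥ 13.
When t = 13: 2·2^t = 16384 and 58t^2 + 5t = 9867, so 16384 ≥ 9867.
Suppose the result is true for t = r, so 2·2^r ≥ 58r^2 + 5r.
Then 2·2^(r + 1) = 2·(2·2^r) ≥ 2·(58r^2 + 5r).
Also, for r ≥ 13 we have 2·(58r^2 + 5r) ≥ 58(r+1)^2 + 5(r+1), since 2·(58r^2 + 5r) − (58(r+1)^2 + 5(r+1)) = 58r^2 - 111r - 63, which is nonnegative for all r ≥ 13.
Combining, 2·2^(r + 1) ≥ 58(r+1)^2 + 5(r+1).
By the principle of mathematical induction, the result holds for all t ≥ 13.
Hence the smallest such n_0 is 13.

n_0 = 13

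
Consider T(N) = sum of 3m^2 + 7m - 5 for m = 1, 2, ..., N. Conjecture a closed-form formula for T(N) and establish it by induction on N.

T(N) = N(N^2 + 5N - 1)

We claim T(N) = N(N^2 + 5N - 1) for all N ≥ 1.
Base case (N = 1): T(1) = 5, and the closed form gives 5. They agree.
Suppose the result is true for N = m, so T(m) = m(m^2 + 5m - 1).
Then T(m+1) = T(m) + (3m^2 + 13m + 5) = (m(m^2 + 5m - 1)) + (3m^2 + 13m + 5).
Simplifying, T(m+1) = (m + 1)(m^2 + 7m + 5) = (m+1)((m+1)^2 + 5(m+1) - 1),
which is the closed form with N = m+1.
By the principle of mathematical induction, the result holds for all N ≥ 1.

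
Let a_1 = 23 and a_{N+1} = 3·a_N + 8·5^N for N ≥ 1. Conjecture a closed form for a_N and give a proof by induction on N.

a_N = 3^N + 4·5^N

Computing the first terms: a_1 = 23, a_2 = 109, a_3 = 527. This suggests a_N = 3^N + 4·5^N.
For the base case N = 1: the formula gives 23 = 23 = a_1.
Inductive step: suppose the statement holds for some m ≥ 1, so a_m = 3^m + 4·5^m.
Then a_{m+1} = 3·a_m + 8·5^m = 3·(3^m + 4·5^m) + 8·5^m = 3^(m + 1) + 4·5^(m + 1),
which is the claimed formula at N = m+1.
By the principle of mathematical induction, the result holds for all N ≥ 1.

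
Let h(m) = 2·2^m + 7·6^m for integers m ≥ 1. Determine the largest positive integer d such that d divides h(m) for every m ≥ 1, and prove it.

d = 2

Computing the first values: h(1) = 46 and h(2) = 260; gcd(46, 260) = 2, so d ≤ 2.
We prove 2 | 2·2^m + 7·6^m for all m ≥ 1 by induction on m.
Base step (m = 1): h(1) = 46 = 2·(23), so 2 | h(1).
Inductive step: assume the claim holds for m = k, i.e. 2 | h(k). Then
h(k+1) − 6·h(k) = (2·2^(k+1) + 7·6^(k+1)) − 6·(2·2^k + 7·6^k) = (2)·2^k·(2 − 6) = (-8)·2^k. Since 2 | h(k) by the inductive hypothesis, 2 | 6·h(k); and 2 | -8 since -8 = 2·-4. Therefore 2 | h(k+1).
This completes the induction.
Therefore the largest such d is 2.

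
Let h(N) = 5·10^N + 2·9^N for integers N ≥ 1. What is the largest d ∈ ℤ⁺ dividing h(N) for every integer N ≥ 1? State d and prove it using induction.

d = 2

Computing the first values: h(1) = 68 and h(2) = 662; gcd(68, 662) = 2, so d ≤ 2.
We prove 2 | 5·10^N + 2·9^N for all N ≥ 1 by induction on N.
Base step (N = 1): h(1) = 68 = 2·(34), so 2 | h(1).
For the inductive step, assume it holds for an arbitrary m ≥ 1, i.e. 2 | h(m). Then
h(m+1) − 10·h(m) = (5·10^(m+1) + 2·9^(m+1)) − 10·(5·10^m + 2·9^m) = (2)·9^m·(9 − 10) = (-2)·9^m. Since 2 | h(m) by the inductive hypothesis, 2 | 10·h(m); and 2 | -2 since -2 = 2·-1. Therefore 2 | h(m+1).
This completes the induction.
Therefore the largest such d is 2.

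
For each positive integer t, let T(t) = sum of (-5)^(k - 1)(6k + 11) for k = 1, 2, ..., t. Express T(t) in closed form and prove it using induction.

We claim T(t) = -(-5)^t(t + 2) + 2 for all t ≥ 1.
Base step (t = 1): T(1) = 17, and the closed form gives 17. They agree.
Suppose the result is true for t = k, so T(k) = -(-5)^k(k + 2) + 2.
Then T(k+1) = T(k) + ((-5)^k(6k + 17)) = (-(-5)^k(k + 2) + 2) + ((-5)^k(6k + 17)).
Simplifying, T(k+1) = 5(-5)^k·k + 15(-5)^k + 2 = -(-5)^(k+1)((k+1) + 2) + 2,
which is the closed form with t = k+1.
Hence, by induction on t, the claim holds for every t ≥ 1.

T(t) = -(-5)^t(t + 2) + 2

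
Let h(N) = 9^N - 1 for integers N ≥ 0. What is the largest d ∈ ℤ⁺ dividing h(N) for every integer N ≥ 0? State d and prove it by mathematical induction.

Computing the first values: h(0) = 0 and h(1) = 8; gcd(0, 8) = 8, so d ≤ 8.
We prove 8 | 9^N - 1 for all N ≥ 0 by induction on N.
For the base case N = 0: h(0) = 0 = 8·(0), so 8 | h(0).
Inductive step: suppose the statement holds for some m ≥ 0, i.e. 8 | h(m). Then
h(m+1) = 9^(m+1) - 1 = 9·(9^m - 1) + 8 = 9·h(m) + 8. The first term is divisible by 8 by the inductive hypothesis, and 8 is divisible by 8. Hence 8 | h(m+1).
This completes the induction.
Therefore the largest such d is 8.

d = 8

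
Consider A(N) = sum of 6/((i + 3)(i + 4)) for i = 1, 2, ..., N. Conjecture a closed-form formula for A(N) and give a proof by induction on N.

We claim A(N) = 3N/(2(N + 4)) for all N ≥ 1.
For the base case N = 1: A(1) = 3/10, and the closed form gives 3/10. They agree.
Inductive step: suppose the statement holds for some i ≥ 1, so A(i) = 3i/(2(i + 4)).
Then A(i+1) = A(i) + (6/((i + 4)(i + 5))) = (3i/(2(i + 4))) + (6/((i + 4)(i + 5))).
Simplifying, A(i+1) = 3(i + 1)/(2(i + 5)) = 3(i+1)/(2((i+1) + 4)),
which is the closed form with N = i+1.
This completes the induction.

A(N) = 3N/(2(N + 4))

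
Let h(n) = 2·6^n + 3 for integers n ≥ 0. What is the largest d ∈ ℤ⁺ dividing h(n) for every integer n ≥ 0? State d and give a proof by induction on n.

d = 5

Computing the first values: h(0) = 5 and h(1) = 15; gcd(5, 15) = 5, so d ≤ 5.
We prove 5 | 2·6^n + 3 for all n ≥ 0 by induction on n.
For the base case n = 0: h(0) = 5 = 5·(1), so 5 | h(0).
Suppose the result is true for n = j, i.e. 5 | h(j). Then
h(j+1) = 2·6^(j+1) + 3 = 6·(2·6^j + 3) - 15 = 6·h(j) - 15. The first term is divisible by 5 by the inductive hypothesis, and -15 is divisible by 5. Hence 5 | h(j+1).
By the principle of mathematical induction, the result holds for all n ≥ 0.
Therefore the largest such d is 5.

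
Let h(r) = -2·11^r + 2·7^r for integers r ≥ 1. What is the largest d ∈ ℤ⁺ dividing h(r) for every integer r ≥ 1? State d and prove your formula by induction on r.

d = 8

Computing the first values: h(1) = -8 and h(2) = -144; gcd(-8, -144) = 8, so d ≤ 8.
We prove 8 | -2·11^r + 2·7^r for all r ≥ 1 by induction on r.
When r = 1: h(1) = -8 = 8·(-1), so 8 | h(1).
Inductive step: assume the claim holds for r = i, i.e. 8 | h(i). Then
h(i+1) − 11·h(i) = (-2·11^(i+1) + 2·7^(i+1)) − 11·(-2·11^i + 2·7^i) = (2)·7^i·(7 − 11) = (-8)·7^i. Since 8 | h(i) by the inductive hypothesis, 8 | 11·h(i); and 8 | -8 since -8 = 8·-1. Therefore 8 | h(i+1).
This completes the induction.
Therefore the largest such d is 8.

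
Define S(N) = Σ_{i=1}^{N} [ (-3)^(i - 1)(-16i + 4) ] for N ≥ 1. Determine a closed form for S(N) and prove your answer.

We claim S(N) = 4(-3)^N·N for all N ≥ 1.
Base step (N = 1): S(1) = -12, and the closed form gives -12. They agree.
Suppose the result is true for N = i, so S(i) = 4(-3)^i·i.
Then S(i+1) = S(i) + ((-3)^i(-16i - 12)) = (4(-3)^i·i) + ((-3)^i(-16i - 12)).
Simplifying, S(i+1) = (-3)^(i + 1)(4i + 4) = 4(-3)^(i+1)·(i+1),
which is the closed form with N = i+1.
This completes the induction.

S(N) = 4(-3)^N·N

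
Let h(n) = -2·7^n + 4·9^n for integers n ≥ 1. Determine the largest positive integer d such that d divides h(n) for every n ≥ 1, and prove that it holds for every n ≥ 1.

Computing the first values: h(1) = 22 and h(2) = 226; gcd(22, 226) = 2, so d ≤ 2.
We prove 2 | -2·7^n + 4·9^n for all n ≥ 1 by induction on n.
Base step (n = 1): h(1) = 22 = 2·(11), so 2 | h(1).
For the inductive step, assume it holds for an arbitrary m ≥ 1, i.e. 2 | h(m). Then
h(m+1) − 9·h(m) = (-2·7^(m+1) + 4·9^(m+1)) − 9·(-2·7^m + 4·9^m) = (-2)·7^m·(7 − 9) = (4)·7^m. Since 2 | h(m) by the inductive hypothesis, 2 | 9·h(m); and 2 | 4 since 4 = 2·2. Therefore 2 | h(m+1).
Hence, by induction on n, the claim holds for every n ≥ 1.
Therefore the largest such d is 2.

d = 2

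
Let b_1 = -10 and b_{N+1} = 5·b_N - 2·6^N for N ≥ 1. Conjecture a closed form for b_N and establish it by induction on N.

Computing the first terms: b_1 = -10, b_2 = -62, b_3 = -382. This suggests b_N = 2·5^(N - 1) - 2·6^N.
Base step (N = 1): the formula gives -10 = -10 = b_1.
Inductive step: suppose the statement holds for some r ≥ 1, so b_r = 2·5^(r - 1) - 2·6^r.
Then b_{r+1} = 5·b_r - 2·6^r = 5·(2·5^(r - 1) - 2·6^r) - 2·6^r = 2·5^r - 2·6^(r + 1) = 2·5^((r+1) - 1) - 2·6^(r+1),
which is the claimed formula at N = r+1.
Hence, by induction on N, the claim holds for every N ≥ 1.

b_N = 2·5^(N - 1) - 2·6^N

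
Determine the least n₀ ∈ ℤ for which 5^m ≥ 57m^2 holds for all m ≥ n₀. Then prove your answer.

n₀ = 5

At m = 4: 625 < 912, so the inequality fails and n₀ ≥ 5. We prove 5^m ≥ 57m^2 for all m ≥ 5.
For the base case m = 5: 5^m = 3125 and 57m^2 = 1425, so 3125 ≥ 1425.
For the inductive step, assume it holds for an arbitrary i ≥ 5, so 5^i ≥ 57i^2.
Then 5^(i + 1) = 5·(5^i) ≥ 5·(57i^2).
Also, for i ≥ 5 we have 5·(57i^2) ≥ 57(i+1)^2, since 5 ≥ (1 + 1/i)^2 for all i ≥ 5.
Combining, 5^(i + 1) ≥ 57(i+1)^2.
This completes the induction.
Hence the smallest such n₀ is 5.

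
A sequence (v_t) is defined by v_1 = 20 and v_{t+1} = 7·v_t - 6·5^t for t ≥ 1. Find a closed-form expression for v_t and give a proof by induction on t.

v_t = 3·5^t + 5·7^(t - 1)

Computing the first terms: v_1 = 20, v_2 = 110, v_3 = 620. This suggests v_t = 3·5^t + 5·7^(t - 1).
Base case (t = 1): the formula gives 20 = 20 = v_1.
Inductive step: suppose the statement holds for some k ≥ 1, so v_k = 3·5^k + 5·7^(k - 1).
Then v_{k+1} = 7·v_k - 6·5^k = 7·(3·5^k + 5·7^(k - 1)) - 6·5^k = 3·5^(k + 1) + 5·7^k = 3·5^(k+1) + 5·7^((k+1) - 1),
which is the claimed formula at t = k+1.
By induction, the statement is established for all t ≥ 1.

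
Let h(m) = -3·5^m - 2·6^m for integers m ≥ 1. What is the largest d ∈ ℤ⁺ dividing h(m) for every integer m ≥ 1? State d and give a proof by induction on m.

d = 3

Computing the first values: h(1) = -27 and h(2) = -147; gcd(-27, -147) = 3, so d ≤ 3.
We prove 3 | -3·5^m - 2·6^m for all m ≥ 1 by induction on m.
Base step (m = 1): h(1) = -27 = 3·(-9), so 3 | h(1).
Inductive step: suppose the statement holds for some i ≥ 1, i.e. 3 | h(i). Then
h(i+1) − 6·h(i) = (-3·5^(i+1) - 2·6^(i+1)) − 6·(-3·5^i - 2·6^i) = (-3)·5^i·(5 − 6) = (3)·5^i. Since 3 | h(i) by the inductive hypothesis, 3 | 6·h(i); and 3 | 3 since 3 = 3·1. Therefore 3 | h(i+1).
Hence, by induction on m, the claim holds for every m ≥ 1.
Therefore the largest such d is 3.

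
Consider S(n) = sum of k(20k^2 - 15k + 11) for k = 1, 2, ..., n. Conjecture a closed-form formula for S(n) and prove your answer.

We claim S(n) = n(n + 1)(5n^2 + 3) for all n ≥ 1.
Base step (n = 1): S(1) = 16, and the closed form gives 16. They agree.
For the inductive step, assume it holds for an arbitrary k ≥ 1, so S(k) = k(5k^3 + 5k^2 + 3k + 3).
Then S(k+1) = S(k) + (20k^3 + 45k^2 + 41k + 16) = (k(5k^3 + 5k^2 + 3k + 3)) + (20k^3 + 45k^2 + 41k + 16).
Simplifying, S(k+1) = (k + 1)(k + 2)(5k^2 + 10k + 8) = (k+1)((k+1) + 1)(5(k+1)^2 + 3),
which is the closed form with n = k+1.
By induction, the statement is established for all n ≥ 1.

S(n) = n(n + 1)(5n^2 + 3)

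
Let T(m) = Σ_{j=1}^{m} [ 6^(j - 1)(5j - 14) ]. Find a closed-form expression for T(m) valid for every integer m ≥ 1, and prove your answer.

We claim T(m) = 6^m(m - 3) + 3 for all m ≥ 1.
Base step (m = 1): T(1) = -9, and the closed form gives -9. They agree.
For the inductive step, assume it holds for an arbitrary j ≥ 1, so T(j) = 6^j(j - 3) + 3.
Then T(j+1) = T(j) + (6^j(5j - 9)) = (6^j(j - 3) + 3) + (6^j(5j - 9)).
Simplifying, T(j+1) = 6·6^j·j - 12·6^j + 3 = 6^(j+1)((j+1) - 3) + 3,
which is the closed form with m = j+1.
Hence, by induction on m, the claim holds for every m ≥ 1.

T(m) = 6^m(m - 3) + 3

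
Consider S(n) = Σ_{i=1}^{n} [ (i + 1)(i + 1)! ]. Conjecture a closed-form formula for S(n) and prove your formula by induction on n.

S(n) = (n + 2)! - 2

We claim S(n) = (n + 2)! - 2 for all n ≥ 1.
Base case (n = 1): S(1) = 4, and the closed form gives 4. They agree.
Inductive step: suppose the statement holds for some i ≥ 1, so S(i) = (i + 2)! - 2.
Then S(i+1) = S(i) + ((i + 2)(i + 2)!) = ((i + 2)! - 2) + ((i + 2)(i + 2)!).
Simplifying, S(i+1) = ((i+1) + 2)! - 2,
which is the closed form with n = i+1.
Hence, by induction on n, the claim holds for every n ≥ 1.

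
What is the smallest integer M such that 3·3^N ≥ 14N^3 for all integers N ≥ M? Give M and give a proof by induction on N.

M = 7

At N = 6: 2187 < 3024, so the inequality fails and M ≥ 7. We prove 3·3^N ≥ 14N^3 for all N ≥ 7.
Base case (N = 7): 3·3^N = 6561 and 14N^3 = 4802, so 6561 ≥ 4802.
Suppose the result is true for N = k, so 3·3^k ≥ 14k^3.
Then 3·3^(k + 1) = 3·(3·3^k) ≥ 3·(14k^3).
Also, for k ≥ 7 we have 3·(14k^3) ≥ 14(k+1)^3, since 3 ≥ (1 + 1/k)^3 for all k ≥ 7.
Combining, 3·3^(k + 1) ≥ 14(k+1)^3.
By the principle of mathematical induction, the result holds for all N ≥ 7.
Hence the smallest such M is 7.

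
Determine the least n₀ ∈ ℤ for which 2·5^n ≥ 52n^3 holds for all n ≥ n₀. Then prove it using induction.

At n = 5: 6250 < 6500, so the inequality fails and n₀ ≥ 6. We prove 2·5^n ≥ 52n^3 for all n ≥ 6.
Base step (n = 6): 2·5^n = 31250 and 52n^3 = 11232, so 31250 ≥ 11232.
Suppose the result is true for n = j, so 2·5^j ≥ 52j^3.
Then 2·5^(j + 1) = 5·(2·5^j) ≥ 5·(52j^3).
Also, for j ≥ 6 we have 5·(52j^3) ≥ 52(j+1)^3, since 5 ≥ (1 + 1/j)^3 for all j ≥ 6.
Combining, 2·5^(j + 1) ≥ 52(j+1)^3.
Hence, by induction on n, the claim holds for every n ≥ 6.
Hence the smallest such n₀ is 6.

n₀ = 6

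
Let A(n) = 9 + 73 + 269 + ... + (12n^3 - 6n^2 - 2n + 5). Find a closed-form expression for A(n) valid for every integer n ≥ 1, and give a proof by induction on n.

We claim A(n) = n(3n^3 + 4n^2 - n + 3) for all n ≥ 1.
For the base case n = 1: A(1) = 9, and the closed form gives 9. They agree.
Inductive step: assume the claim holds for n = k, so A(k) = k(3k^3 + 4k^2 - k + 3).
Then A(k+1) = A(k) + (12k^3 + 30k^2 + 22k + 9) = (k(3k^3 + 4k^2 - k + 3)) + (12k^3 + 30k^2 + 22k + 9).
Simplifying, A(k+1) = (k + 1)(3k^3 + 13k^2 + 16k + 9) = (k+1)(3(k+1)^3 + 4(k+1)^2 - (k+1) + 3),
which is the closed form with n = k+1.
By the principle of mathematical induction, the result holds for all n ≥ 1.

A(n) = n(3n^3 + 4n^2 - n + 3)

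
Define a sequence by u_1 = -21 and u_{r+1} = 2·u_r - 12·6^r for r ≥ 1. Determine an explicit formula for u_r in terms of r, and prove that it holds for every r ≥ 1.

Computing the first terms: u_1 = -21, u_2 = -114, u_3 = -660. This suggests u_r = -3·2^(r - 1) - 3·6^r.
For the base case r = 1: the formula gives -21 = -21 = u_1.
Inductive step: assume the claim holds for r = j, so u_j = -3·2^(j - 1) - 3·6^j.
Then u_{j+1} = 2·u_j - 12·6^j = 2·(-3·2^(j - 1) - 3·6^j) - 12·6^j = -3·2^j - 3·6^(j + 1) = -3·2^((j+1) - 1) - 3·6^(j+1),
which is the claimed formula at r = j+1.
By induction, the statement is established for all r ≥ 1.

u_r = -3·2^(r - 1) - 3·6^r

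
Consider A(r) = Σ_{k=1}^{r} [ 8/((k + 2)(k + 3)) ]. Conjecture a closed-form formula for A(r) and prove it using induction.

We claim A(r) = 8r/(3(r + 3)) for all r ≥ 1.
For the base case r = 1: A(1) = 2/3, and the closed form gives 2/3. They agree.
For the inductive step, assume it holds for an arbitrary k ≥ 1, so A(k) = 8k/(3(k + 3)).
Then A(k+1) = A(k) + (8/((k + 3)(k + 4))) = (8k/(3(k + 3))) + (8/((k + 3)(k + 4))).
Simplifying, A(k+1) = 8(k + 1)/(3(k + 4)) = 8(k+1)/(3((k+1) + 3)),
which is the closed form with r = k+1.
By the principle of mathematical induction, the result holds for all r ≥ 1.

A(r) = 8r/(3(r + 3))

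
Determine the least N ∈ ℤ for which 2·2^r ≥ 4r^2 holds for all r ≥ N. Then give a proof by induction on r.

At r = 6: 128 < 144, so the inequality fails and N ≥ 7. We prove 2·2^r ≥ 4r^2 for all r ≥ 7.
For the base case r = 7: 2·2^r = 256 and 4r^2 = 196, so 256 ≥ 196.
Inductive step: suppose the statement holds for some k ≥ 7, so 2·2^k ≥ 4k^2.
Then 2·2^(k + 1) = 2·(2·2^k) ≥ 2·(4k^2).
Also, for k ≥ 7 we have 2·(4k^2) ≥ 4(k+1)^2, since 2 ≥ (1 + 1/k)^2 for all k ≥ 7.
Combining, 2·2^(k + 1) ≥ 4(k+1)^2.
Hence, by induction on r, the claim holds for every r ≥ 7.
Hence the smallest such N is 7.

N = 7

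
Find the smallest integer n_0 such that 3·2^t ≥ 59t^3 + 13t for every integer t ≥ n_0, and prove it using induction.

n_0 = 17

At t = 16: 196608 < 241872, so the inequality fails and n_0 ≥ 17. We prove 3·2^t ≥ 59t^3 + 13t for all t ≥ 17.
When t = 17: 3·2^t = 393216 and 59t^3 + 13t = 290088, so 393216 ≥ 290088.
For the inductive step, assume it holds for an arbitrary p ≥ 17, so 3·2^p ≥ 59p^3 + 13p.
Then 3·2^(p + 1) = 2·(3·2^p) ≥ 2·(59p^3 + 13p).
Also, for p ≥ 17 we have 2·(59p^3 + 13p) ≥ 59(p+1)^3 + 13(p+1), since 2·(59p^3 + 13p) − (59(p+1)^3 + 13(p+1)) = 59p^3 - 177p^2 - 164p - 72, which is nonnegative for all p ≥ 17.
Combining, 3·2^(p + 1) ≥ 59(p+1)^3 + 13(p+1).
This completes the induction.
Hence the smallest such n_0 is 17.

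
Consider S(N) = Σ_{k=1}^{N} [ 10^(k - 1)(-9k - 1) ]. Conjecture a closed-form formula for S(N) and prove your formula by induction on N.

S(N) = -10^N·N

We claim S(N) = -10^N·N for all N ≥ 1.
Base case (N = 1): S(1) = -10, and the closed form gives -10. They agree.
Inductive step: assume the claim holds for N = k, so S(k) = -10^k·k.
Then S(k+1) = S(k) + (10^k(-9k - 10)) = (-10^k·k) + (10^k(-9k - 10)).
Simplifying, S(k+1) = 10^(k + 1)(-k - 1) = -10^(k+1)·(k+1),
which is the closed form with N = k+1.
By induction, the statement is established for all N ≥ 1.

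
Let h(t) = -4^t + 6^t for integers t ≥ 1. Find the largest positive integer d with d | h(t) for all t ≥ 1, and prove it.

Computing the first values: h(1) = 2 and h(2) = 20; gcd(2, 20) = 2, so d ≤ 2.
We prove 2 | -4^t + 6^t for all t ≥ 1 by induction on t.
When t = 1: h(1) = 2 = 2·(1), so 2 | h(1).
Suppose the result is true for t = k, i.e. 2 | h(k). Then
6^{k+1} − 4^{k+1} = 6·6^k − 4·4^k = 6·(6^k − 4^k) + (2)·4^k. The first term is divisible by 2 by the inductive hypothesis, and the second term (2)·4^k is divisible by 2 since 2 | 2. Hence 2 | h(k+1).
This completes the induction.
Therefore the largest such d is 2.

d = 2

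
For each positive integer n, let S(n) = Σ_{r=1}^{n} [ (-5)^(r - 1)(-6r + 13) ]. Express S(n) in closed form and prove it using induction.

We claim S(n) = (-5)^n(n - 2) + 2 for all n ≥ 1.
When n = 1: S(1) = 7, and the closed form gives 7. They agree.
Inductive step: suppose the statement holds for some r ≥ 1, so S(r) = (-5)^r(r - 2) + 2.
Then S(r+1) = S(r) + ((-5)^r(-6r + 7)) = ((-5)^r(r - 2) + 2) + ((-5)^r(-6r + 7)).
Simplifying, S(r+1) = (-5)^(r + 1)r - (-5)^(r + 1) + 2 = (-5)^(r+1)((r+1) - 2) + 2,
which is the closed form with n = r+1.
By induction, the statement is established for all n ≥ 1.

S(n) = (-5)^n(n - 2) + 2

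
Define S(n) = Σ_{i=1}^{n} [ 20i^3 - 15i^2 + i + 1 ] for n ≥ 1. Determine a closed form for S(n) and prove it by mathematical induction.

We claim S(n) = n(5n^3 + 5n^2 - 2n - 1) for all n ≥ 1.
Base step (n = 1): S(1) = 7, and the closed form gives 7. They agree.
Suppose the result is true for n = i, so S(i) = i(5i^3 + 5i^2 - 2i - 1).
Then S(i+1) = S(i) + (20i^3 + 45i^2 + 31i + 7) = (i(5i^3 + 5i^2 - 2i - 1)) + (20i^3 + 45i^2 + 31i + 7).
Simplifying, S(i+1) = (i + 1)(5i^3 + 20i^2 + 23i + 7) = (i+1)(5(i+1)^3 + 5(i+1)^2 - 2(i+1) - 1),
which is the closed form with n = i+1.
By the principle of mathematical induction, the result holds for all n ≥ 1.

S(n) = n(5n^3 + 5n^2 - 2n - 1)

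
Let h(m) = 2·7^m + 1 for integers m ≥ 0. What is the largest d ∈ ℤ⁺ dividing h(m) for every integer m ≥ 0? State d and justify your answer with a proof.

d = 3

Computing the first values: h(0) = 3 and h(1) = 15; gcd(3, 15) = 3, so d ≤ 3.
We prove 3 | 2·7^m + 1 for all m ≥ 0 by induction on m.
Base case (m = 0): h(0) = 3 = 3·(1), so 3 | h(0).
For the inductive step, assume it holds for an arbitrary j ≥ 0, i.e. 3 | h(j). Then
h(j+1) = 2·7^(j+1) + 1 = 7·(2·7^j + 1) - 6 = 7·h(j) - 6. The first term is divisible by 3 by the inductive hypothesis, and -6 is divisible by 3. Hence 3 | h(j+1).
This completes the induction.
Therefore the largest such d is 3.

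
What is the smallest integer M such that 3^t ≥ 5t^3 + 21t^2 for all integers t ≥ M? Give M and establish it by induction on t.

M = 8

At t = 7: 2187 < 2744, so the inequality fails and M ≥ 8. We prove 3^t ≥ 5t^3 + 21t^2 for all t ≥ 8.
When t = 8: 3^t = 6561 and 5t^3 + 21t^2 = 3904, so 6561 ≥ 3904.
Suppose the result is true for t = k, so 3^k ≥ 5k^3 + 21k^2.
Then 3^(k + 1) = 3·(3^k) ≥ 3·(5k^3 + 21k^2).
Also, for k ≥ 8 we have 3·(5k^3 + 21k^2) ≥ 5(k+1)^3 + 21(k+1)^2, since 3·(5k^3 + 21k^2) − (5(k+1)^3 + 21(k+1)^2) = 10k^3 + 27k^2 - 57k - 26, which is nonnegative for all k ≥ 8.
Combining, 3^(k + 1) ≥ 5(k+1)^3 + 21(k+1)^2.
Hence, by induction on t, the claim holds for every t ≥ 8.
Hence the smallest such M is 8.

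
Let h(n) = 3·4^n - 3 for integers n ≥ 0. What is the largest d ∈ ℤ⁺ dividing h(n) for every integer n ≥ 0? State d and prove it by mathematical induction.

d = 9

Computing the first values: h(0) = 0 and h(1) = 9; gcd(0, 9) = 9, so d ≤ 9.
We prove 9 | 3·4^n - 3 for all n ≥ 0 by induction on n.
Base case (n = 0): h(0) = 0 = 9·(0), so 9 | h(0).
Inductive step: assume the claim holds for n = i, i.e. 9 | h(i). Then
h(i+1) = 3·4^(i+1) - 3 = 4·(3·4^i - 3) + 9 = 4·h(i) + 9. The first term is divisible by 9 by the inductive hypothesis, and 9 is divisible by 9. Hence 9 | h(i+1).
This completes the induction.
Therefore the largest such d is 9.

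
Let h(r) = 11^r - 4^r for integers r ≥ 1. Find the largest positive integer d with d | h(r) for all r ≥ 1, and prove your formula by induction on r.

Computing the first values: h(1) = 7 and h(2) = 105; gcd(7, 105) = 7, so d ≤ 7.
We prove 7 | 11^r - 4^r for all r ≥ 1 by induction on r.
When r = 1: h(1) = 7 = 7·(1), so 7 | h(1).
Inductive step: suppose the statement holds for some i ≥ 1, i.e. 7 | h(i). Then
11^{i+1} − 4^{i+1} = 11·11^i − 4·4^i = 11·(11^i − 4^i) + (7)·4^i. The first term is divisible by 7 by the inductive hypothesis, and the second term (7)·4^i is divisible by 7 since 7 | 7. Hence 7 | h(i+1).
Hence, by induction on r, the claim holds for every r ≥ 1.
Therefore the largest such d is 7.

d = 7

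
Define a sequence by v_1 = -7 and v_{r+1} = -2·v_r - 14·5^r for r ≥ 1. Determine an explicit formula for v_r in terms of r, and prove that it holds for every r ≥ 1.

v_r = 3(-2)^(r - 1) - 2·5^r

Computing the first terms: v_1 = -7, v_2 = -56, v_3 = -238. This suggests v_r = 3(-2)^(r - 1) - 2·5^r.
When r = 1: the formula gives -7 = -7 = v_1.
For the inductive step, assume it holds for an arbitrary k ≥ 1, so v_k = 3(-2)^(k - 1) - 2·5^k.
Then v_{k+1} = -2·v_k - 14·5^k = -2·(3(-2)^(k - 1) - 2·5^k) - 14·5^k = 3(-2)^k - 2·5^(k + 1) = 3(-2)^((k+1) - 1) - 2·5^(k+1),
which is the claimed formula at r = k+1.
Hence, by induction on r, the claim holds for every r ≥ 1.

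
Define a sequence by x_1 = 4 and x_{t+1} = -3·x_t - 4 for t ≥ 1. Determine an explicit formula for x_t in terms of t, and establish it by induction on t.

Computing the first terms: x_1 = 4, x_2 = -16, x_3 = 44. This suggests x_t = 5(-3)^(t - 1) - 1.
Base step (t = 1): the formula gives 4 = 4 = x_1.
For the inductive step, assume it holds for an arbitrary k ≥ 1, so x_k = 5(-3)^(k - 1) - 1.
Then x_{k+1} = -3·x_k - 4 = -3·(5(-3)^(k - 1) - 1) - 4 = 5(-3)^k - 1 = 5(-3)^((k+1) - 1) - 1,
which is the claimed formula at t = k+1.
By the principle of mathematical induction, the result holds for all t ≥ 1.

x_t = 5(-3)^(t - 1) - 1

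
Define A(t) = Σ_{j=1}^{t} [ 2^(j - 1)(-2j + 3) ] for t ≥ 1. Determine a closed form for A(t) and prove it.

A(t) = 2^t(-2t + 5) - 5

We claim A(t) = 2^t(-2t + 5) - 5 for all t ≥ 1.
For the base case t = 1: A(1) = 1, and the closed form gives 1. They agree.
Inductive step: assume the claim holds for t = j, so A(j) = 2^j(-2j + 5) - 5.
Then A(j+1) = A(j) + (2^j(-2j + 1)) = (2^j(-2j + 5) - 5) + (2^j(-2j + 1)).
Simplifying, A(j+1) = -4·2^j·j + 6·2^j - 5 = 2^(j+1)(-2(j+1) + 5) - 5,
which is the closed form with t = j+1.
By induction, the statement is established for all t ≥ 1.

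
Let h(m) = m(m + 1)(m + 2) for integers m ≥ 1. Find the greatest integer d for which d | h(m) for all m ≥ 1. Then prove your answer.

Computing the first values: h(1) = 6 and h(2) = 24; gcd(6, 24) = 6, so d ≤ 6.
We prove 6 | m(m + 1)(m + 2) for all m ≥ 1 by induction on m.
Base step (m = 1): h(1) = 6 = 6·(1), so 6 | h(1).
For the inductive step, assume it holds for an arbitrary i ≥ 1, i.e. 6 | h(i). Then
h(i+1) − h(i) = (i+1)·(i+2)·(i+3) − i·(i+1)·(i+2) = (i+1)·(i+2)·[(i+3) − i] = 3·(i+1)·(i+2). The product of 2 consecutive integers is divisible by (2)! = 2, so h(i+1) − h(i) is divisible by 3·2 = 6. By the inductive hypothesis 6 | h(i), hence 6 | h(i+1).
This completes the induction.
Therefore the largest such d is 6.

d = 6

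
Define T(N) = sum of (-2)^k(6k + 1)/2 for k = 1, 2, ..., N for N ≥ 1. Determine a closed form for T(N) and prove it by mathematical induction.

We claim T(N) = (-2)^N(2N + 1) - 1 for all N ≥ 1.
Base case (N = 1): T(1) = -7, and the closed form gives -7. They agree.
For the inductive step, assume it holds for an arbitrary k ≥ 1, so T(k) = (-2)^k(2k + 1) - 1.
Then T(k+1) = T(k) + ((-2)^k(-6k - 7)) = ((-2)^k(2k + 1) - 1) + ((-2)^k(-6k - 7)).
Simplifying, T(k+1) = -4(-2)^k·k - 6(-2)^k - 1 = (-2)^(k+1)(2(k+1) + 1) - 1,
which is the closed form with N = k+1.
This completes the induction.

T(N) = (-2)^N(2N + 1) - 1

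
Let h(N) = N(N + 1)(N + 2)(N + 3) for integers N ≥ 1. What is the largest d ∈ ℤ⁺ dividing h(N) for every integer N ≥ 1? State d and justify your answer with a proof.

Computing the first values: h(1) = 24 and h(2) = 120; gcd(24, 120) = 24, so d ≤ 24.
We prove 24 | N(N + 1)(N + 2)(N + 3) for all N ≥ 1 by induction on N.
Base case (N = 1): h(1) = 24 = 24·(1), so 24 | h(1).
Inductive step: suppose the statement holds for some j ≥ 1, i.e. 24 | h(j). Then
h(j+1) − h(j) = (j+1)·(j+2)·(j+3)·(j+4) − j·(j+1)·(j+2)·(j+3) = (j+1)·(j+2)·(j+3)·[(j+4) − j] = 4·(j+1)·(j+2)·(j+3). The product of 3 consecutive integers is divisible by (3)! = 6, so h(j+1) − h(j) is divisible by 4·6 = 24. By the inductive hypothesis 24 | h(j), hence 24 | h(j+1).
This completes the induction.
Therefore the largest such d is 24.

d = 24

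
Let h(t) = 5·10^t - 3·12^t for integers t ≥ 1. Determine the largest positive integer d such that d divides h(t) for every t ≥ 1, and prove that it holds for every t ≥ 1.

d = 2

Computing the first values: h(1) = 14 and h(2) = 68; gcd(14, 68) = 2, so d ≤ 2.
We prove 2 | 5·10^t - 3·12^t for all t ≥ 1 by induction on t.
Base step (t = 1): h(1) = 14 = 2·(7), so 2 | h(1).
For the inductive step, assume it holds for an arbitrary k ≥ 1, i.e. 2 | h(k). Then
h(k+1) − 12·h(k) = (5·10^(k+1) - 3·12^(k+1)) − 12·(5·10^k - 3·12^k) = (5)·10^k·(10 − 12) = (-10)·10^k. Since 2 | h(k) by the inductive hypothesis, 2 | 12·h(k); and 2 | -10 since -10 = 2·-5. Therefore 2 | h(k+1).
This completes the induction.
Therefore the largest such d is 2.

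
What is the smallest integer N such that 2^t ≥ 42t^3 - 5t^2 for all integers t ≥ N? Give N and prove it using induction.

N = 18

At t = 17: 131072 < 204901, so the inequality fails and N ≥ 18. We prove 2^t ≥ 42t^3 - 5t^2 for all t ≥ 18.
Base case (t = 18): 2^t = 262144 and 42t^3 - 5t^2 = 243324, so 262144 ≥ 243324.
Suppose the result is true for t = r, so 2^r ≥ 42r^3 - 5r^2.
Then 2^(r + 1) = 2·(2^r) ≥ 2·(42r^3 - 5r^2).
Also, for r ≥ 18 we have 2·(42r^3 - 5r^2) ≥ 42(r+1)^3 - 5(r+1)^2, since 2·(42r^3 - 5r^2) − (42(r+1)^3 - 5(r+1)^2) = 42r^3 - 131r^2 - 116r - 37, which is nonnegative for all r ≥ 18.
Combining, 2^(r + 1) ≥ 42(r+1)^3 - 5(r+1)^2.
This completes the induction.
Hence the smallest such N is 18.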